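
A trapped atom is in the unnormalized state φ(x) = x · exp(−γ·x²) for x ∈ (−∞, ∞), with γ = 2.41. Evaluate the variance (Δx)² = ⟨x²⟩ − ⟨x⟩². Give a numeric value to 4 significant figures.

0.3112

Compute ⟨x⟩ and ⟨x²⟩ separately, then (Δx)² = ⟨x²⟩ − ⟨x⟩².
Expand each integrand as polynomial × e^(−2γx²) and use ∫x^(2j)·e^(−2γx²) dx = (2j−1)!!/(4γ)^j · √(π/(2γ)), odd powers → 0; here √(π/(2γ)) = 0.80733.
Normalization: ∫|φ|² dx = 0.083748.
⟨x⟩ = 0.0000 and ⟨x²⟩ = 0.31120.
(Δx)² = 0.31120 − (0.0000)² = 0.31120.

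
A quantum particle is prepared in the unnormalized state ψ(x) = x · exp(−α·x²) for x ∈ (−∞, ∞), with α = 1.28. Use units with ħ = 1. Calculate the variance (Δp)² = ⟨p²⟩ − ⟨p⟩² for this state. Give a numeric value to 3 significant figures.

Compute ⟨p⟩ and ⟨p²⟩ separately; (Δp)² = ⟨p²⟩ − ⟨p⟩².
Expand each integrand as polynomial × e^(−2αx²) and use ∫x^(2j)·e^(−2αx²) dx = (2j−1)!!/(4α)^j · √(π/(2α)), odd powers → 0; here √(π/(2α)) = 1.1078. Differentiate with the product rule, d/dx e^(−αx²) = −2αx·e^(−αx²).
Normalization: ∫|ψ|² dx = 0.21636.
⟨p⟩ = 0.0000 and ⟨p²⟩ = 3.8400.
(Δp)² = 3.8400 − (0.0000)² = 3.8400.

3.84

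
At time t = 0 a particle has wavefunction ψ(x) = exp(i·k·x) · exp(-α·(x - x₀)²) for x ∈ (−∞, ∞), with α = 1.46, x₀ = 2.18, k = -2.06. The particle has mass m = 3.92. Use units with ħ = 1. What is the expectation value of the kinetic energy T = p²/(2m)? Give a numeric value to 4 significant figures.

T = −(ħ²/2m) d²/dx², so ⟨T⟩ = −(ħ²/2m) ∫ ψ*·ψ'' dx / ∫|ψ|² dx; with m = 3.92.
Gaussian moments (u = x − x₀): ∫u^(2j)·e^(−2αu²) du = (2j−1)!!/(4α)^j · √(π/(2α)), odd powers integrate to 0; here √(π/(2α)) = 1.0373. Derivatives: ψ′ = (ik − 2αu)·ψ, ψ″ = ((ik − 2αu)² − 2α)·ψ; the odd-in-u pieces drop out.
State is unnormalized: ∫|ψ|² dx = 1.0373, and ∫ψ*·(−ħ²/2m · ψ'') dx = 0.75460, so ⟨T⟩ = 0.75460 / 1.0373.
⟨T⟩ = 0.72750.

0.7275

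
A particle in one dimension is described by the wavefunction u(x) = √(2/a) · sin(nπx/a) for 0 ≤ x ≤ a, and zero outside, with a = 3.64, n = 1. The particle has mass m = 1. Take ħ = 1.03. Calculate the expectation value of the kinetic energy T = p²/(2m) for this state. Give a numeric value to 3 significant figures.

0.395

T = −(ħ²/2m) d²/dx², so ⟨T⟩ = −(ħ²/2m) ∫ u*·u'' dx; with m = 1.
d/dx sin(nπx/a) = (nπ/a)·cos(nπx/a) and d²/dx² sin(nπx/a) = −(nπ/a)²·sin(nπx/a); on 0 ≤ x ≤ a, ∫sin²(nπx/a) dx = a/2 and ∫sin(nπx/a)·cos(nπx/a) dx = 0.
⟨T⟩ = 0.39513.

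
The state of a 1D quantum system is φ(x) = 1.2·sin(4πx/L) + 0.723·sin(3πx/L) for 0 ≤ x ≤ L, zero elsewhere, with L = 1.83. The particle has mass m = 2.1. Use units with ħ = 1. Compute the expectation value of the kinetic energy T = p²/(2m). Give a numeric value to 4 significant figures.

9.919

T = −(ħ²/2m) d²/dx², so ⟨T⟩ = −(ħ²/2m) ∫ φ*·φ'' dx / ∫|φ|² dx; with m = 2.1.
d²/dx² sin(jπx/L) = −(jπ/L)²·sin(jπx/L); on 0 ≤ x ≤ L, ∫sin²(jπx/L) dx = L/2 and ∫sin(jπx/L)·sin(lπx/L) dx = 0 for j ≠ l, so only diagonal terms survive in ∫|φ|² and ∫φ·φ″; ∫φ·φ′ dx = [φ²/2] between the walls = 0.
State is unnormalized: ∫|φ|² dx = 1.7959, and ∫φ*·(−ħ²/2m · φ'') dx = 17.813, so ⟨T⟩ = 17.813 / 1.7959.
⟨T⟩ = 9.9190.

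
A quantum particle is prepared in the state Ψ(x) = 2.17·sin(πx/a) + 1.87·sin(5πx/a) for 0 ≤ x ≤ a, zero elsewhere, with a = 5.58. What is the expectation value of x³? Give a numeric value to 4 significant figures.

⟨x³⟩ = ∫ x³·|Ψ|² dx / ∫|Ψ|² dx (integrals over the domain).
On 0 ≤ x ≤ a (j ≠ l): ∫sin²(jπx/a) dx = a/2, ∫sin(jπx/a)·sin(lπx/a) dx = 0; diagonal moments ∫x·sin²(jπx/a) dx = a²/4, ∫x²·sin²(jπx/a) dx = a³·(1/6 − 1/(4j²π²)); cross terms ∫x·sin(jπx/a)·sin(lπx/a) dx = 0 for j + l even and −4jla²/(π²(j² − l²)²) for j + l odd, ∫x²·sin(jπx/a)·sin(lπx/a) dx = (−1)^(j+l)·4jla³/(π²(j² − l²)²); higher powers the same way via product-to-sum and parts.
State is unnormalized: ∫|Ψ|² dx = 22.894, and ∫Ψ*·x³·Ψ dx = 857.33, so ⟨x³⟩ = 857.33 / 22.894.
⟨x³⟩ = 37.447.

37.45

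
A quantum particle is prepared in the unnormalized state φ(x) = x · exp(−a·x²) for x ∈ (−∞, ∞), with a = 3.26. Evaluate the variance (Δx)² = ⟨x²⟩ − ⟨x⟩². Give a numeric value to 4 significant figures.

0.2301

Compute ⟨x⟩ and ⟨x²⟩ separately, then (Δx)² = ⟨x²⟩ − ⟨x⟩².
Expand each integrand as polynomial × e^(−2ax²) and use ∫x^(2j)·e^(−2ax²) dx = (2j−1)!!/(4a)^j · √(π/(2a)), odd powers → 0; here √(π/(2a)) = 0.69415.
Normalization: ∫|φ|² dx = 0.053232.
⟨x⟩ = 0.0000 and ⟨x²⟩ = 0.23006.
(Δx)² = 0.23006 − (0.0000)² = 0.23006.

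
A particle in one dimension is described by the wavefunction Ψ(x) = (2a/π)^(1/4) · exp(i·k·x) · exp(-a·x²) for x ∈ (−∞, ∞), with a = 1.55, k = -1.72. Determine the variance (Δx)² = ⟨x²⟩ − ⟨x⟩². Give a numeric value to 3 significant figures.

0.161

Compute ⟨x⟩ and ⟨x²⟩ separately, then (Δx)² = ⟨x²⟩ − ⟨x⟩².
Gaussian moments: ∫x^(2j)·e^(−2ax²) dx = (2j−1)!!/(4a)^j · √(π/(2a)), odd powers integrate to 0; here √(π/(2a)) = 1.0067.
⟨x⟩ = 0.0000 and ⟨x²⟩ = 0.16129.
(Δx)² = 0.16129 − (0.0000)² = 0.16129.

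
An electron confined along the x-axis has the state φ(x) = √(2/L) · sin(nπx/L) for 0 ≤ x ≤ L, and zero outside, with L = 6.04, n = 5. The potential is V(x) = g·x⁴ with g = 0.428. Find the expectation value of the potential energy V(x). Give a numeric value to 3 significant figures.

⟨V⟩ = ∫ V(x)·|φ|² dx.
With sin²θ = (1 − cos2θ)/2 on 0 ≤ x ≤ L: ∫sin²(nπx/L) dx = L/2, ∫x·sin²(nπx/L) dx = L²/4, ∫x²·sin²(nπx/L) dx = L³·(1/6 − 1/(4n²π²)); higher powers xᵏ the same way, integrating xᵏ·cos(2nπx/L) by parts.
⟨V⟩ = 111.63.

112.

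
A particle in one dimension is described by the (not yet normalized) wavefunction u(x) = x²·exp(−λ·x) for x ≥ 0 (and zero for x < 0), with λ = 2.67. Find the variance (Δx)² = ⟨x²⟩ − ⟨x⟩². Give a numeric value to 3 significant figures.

0.175

Compute ⟨x⟩ and ⟨x²⟩ separately, then (Δx)² = ⟨x²⟩ − ⟨x⟩².
Every integrand reduces to terms xʲ·e^(−2λx) on [0, ∞); use ∫₀^∞ xʲ·e^(−2λx) dx = j!/(2λ)^(j+1).
Normalization: ∫|u|² dx = 0.0055272.
⟨x⟩ = 0.93633 and ⟨x²⟩ = 1.0521.
(Δx)² = 1.0521 − (0.93633)² = 0.17534.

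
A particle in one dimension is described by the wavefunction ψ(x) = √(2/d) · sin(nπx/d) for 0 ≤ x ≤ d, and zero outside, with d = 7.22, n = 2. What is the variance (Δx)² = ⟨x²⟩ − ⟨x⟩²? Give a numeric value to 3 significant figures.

Compute ⟨x⟩ and ⟨x²⟩ separately, then (Δx)² = ⟨x²⟩ − ⟨x⟩².
With sin²θ = (1 − cos2θ)/2 on 0 ≤ x ≤ d: ∫sin²(nπx/d) dx = d/2, ∫x·sin²(nπx/d) dx = d²/4, ∫x²·sin²(nπx/d) dx = d³·(1/6 − 1/(4n²π²)); higher powers xᵏ the same way, integrating xᵏ·cos(2nπx/d) by parts.
⟨x⟩ = 3.6100 and ⟨x²⟩ = 16.716.
(Δx)² = 16.716 − (3.6100)² = 3.6838.

3.68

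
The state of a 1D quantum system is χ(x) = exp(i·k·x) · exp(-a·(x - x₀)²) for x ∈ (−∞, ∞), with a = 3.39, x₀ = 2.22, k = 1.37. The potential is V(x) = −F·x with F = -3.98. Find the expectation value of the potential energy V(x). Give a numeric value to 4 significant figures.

8.836

⟨V⟩ = ∫ V(x)·|χ|² dx / ∫|χ|² dx.
Gaussian moments (u = x − x₀): ∫u^(2j)·e^(−2au²) du = (2j−1)!!/(4a)^j · √(π/(2a)), odd powers integrate to 0; here √(π/(2a)) = 0.68071.
State is unnormalized: ∫|χ|² dx = 0.68071, and ∫χ*·V(x)·χ dx = 6.0145, so ⟨V⟩ = 6.0145 / 0.68071.
⟨V⟩ = 8.8356.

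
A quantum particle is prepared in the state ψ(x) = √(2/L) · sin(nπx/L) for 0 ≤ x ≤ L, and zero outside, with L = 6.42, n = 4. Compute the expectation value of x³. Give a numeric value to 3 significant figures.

⟨x³⟩ = ∫ x³·|ψ|² dx (integrals over the domain).
With sin²θ = (1 − cos2θ)/2 on 0 ≤ x ≤ L: ∫sin²(nπx/L) dx = L/2, ∫x·sin²(nπx/L) dx = L²/4, ∫x²·sin²(nπx/L) dx = L³·(1/6 − 1/(4n²π²)); higher powers xᵏ the same way, integrating xᵏ·cos(2nπx/L) by parts.
⟨x³⟩ = 64.896.

64.9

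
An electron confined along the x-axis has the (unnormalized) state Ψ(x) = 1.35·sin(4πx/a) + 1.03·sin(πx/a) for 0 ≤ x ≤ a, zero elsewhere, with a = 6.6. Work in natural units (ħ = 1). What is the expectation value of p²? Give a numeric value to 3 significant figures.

2.37

p² Ψ = −ħ² d²Ψ/dx²; ⟨p²⟩ = −ħ² ∫ Ψ*·Ψ'' dx / ∫|Ψ|² dx.
d²/dx² sin(jπx/a) = −(jπ/a)²·sin(jπx/a); on 0 ≤ x ≤ a, ∫sin²(jπx/a) dx = a/2 and ∫sin(jπx/a)·sin(lπx/a) dx = 0 for j ≠ l, so only diagonal terms survive in ∫|Ψ|² and ∫Ψ·Ψ″; ∫Ψ·Ψ′ dx = [Ψ²/2] between the walls = 0.
State is unnormalized: ∫|Ψ|² dx = 9.5152, and ∫Ψ*·(−ħ² Ψ'') dx = 22.596, so ⟨p²⟩ = 22.596 / 9.5152.
⟨p²⟩ = 2.3747.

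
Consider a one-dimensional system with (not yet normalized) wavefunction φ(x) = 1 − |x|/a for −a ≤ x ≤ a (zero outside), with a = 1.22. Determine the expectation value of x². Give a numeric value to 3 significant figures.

⟨x²⟩ = ∫ x²·|φ|² dx / ∫|φ|² dx (integrals over the domain).
φ is even, so ∫ over [−a, a] = 2∫₀ᵃ with φ = 1 − x/a there: ∫₀ᵃ (1 − x/a)² dx = a/3, ∫₀ᵃ x²(1 − x/a)² dx = a³/30, ∫₀ᵃ x⁴(1 − x/a)² dx = a⁵/105.
State is unnormalized: ∫|φ|² dx = 0.81333, and ∫φ*·x²·φ dx = 0.12106, so ⟨x²⟩ = 0.12106 / 0.81333.
⟨x²⟩ = 0.14884.

0.149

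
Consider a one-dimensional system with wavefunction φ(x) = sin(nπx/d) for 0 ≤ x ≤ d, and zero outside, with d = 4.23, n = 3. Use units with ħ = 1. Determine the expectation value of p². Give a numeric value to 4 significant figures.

4.964

p² φ = −ħ² d²φ/dx²; ⟨p²⟩ = −ħ² ∫ φ*·φ'' dx / ∫|φ|² dx.
d/dx sin(nπx/d) = (nπ/d)·cos(nπx/d) and d²/dx² sin(nπx/d) = −(nπ/d)²·sin(nπx/d); on 0 ≤ x ≤ d, ∫sin²(nπx/d) dx = d/2 and ∫sin(nπx/d)·cos(nπx/d) dx = 0.
State is unnormalized: ∫|φ|² dx = 2.1150, and ∫φ*·(−ħ² φ'') dx = 10.500, so ⟨p²⟩ = 10.500 / 2.1150.
⟨p²⟩ = 4.9643.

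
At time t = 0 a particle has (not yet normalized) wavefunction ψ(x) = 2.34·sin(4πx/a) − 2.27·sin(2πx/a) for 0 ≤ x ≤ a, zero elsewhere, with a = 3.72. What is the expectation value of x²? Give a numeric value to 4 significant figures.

⟨x²⟩ = ∫ x²·|ψ|² dx / ∫|ψ|² dx (integrals over the domain).
On 0 ≤ x ≤ a (j ≠ l): ∫sin²(jπx/a) dx = a/2, ∫sin(jπx/a)·sin(lπx/a) dx = 0; diagonal moments ∫x·sin²(jπx/a) dx = a²/4, ∫x²·sin²(jπx/a) dx = a³·(1/6 − 1/(4j²π²)); cross terms ∫x·sin(jπx/a)·sin(lπx/a) dx = 0 for j + l even and −4jla²/(π²(j² − l²)²) for j + l odd, ∫x²·sin(jπx/a)·sin(lπx/a) dx = (−1)^(j+l)·4jla³/(π²(j² − l²)²); higher powers the same way via product-to-sum and parts.
State is unnormalized: ∫|ψ|² dx = 19.769, and ∫ψ*·x²·ψ dx = 76.751, so ⟨x²⟩ = 76.751 / 19.769.
⟨x²⟩ = 3.8824.

3.882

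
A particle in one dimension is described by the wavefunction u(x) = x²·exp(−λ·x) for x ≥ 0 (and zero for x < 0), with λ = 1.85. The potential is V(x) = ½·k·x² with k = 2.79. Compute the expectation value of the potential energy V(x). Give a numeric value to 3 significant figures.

⟨V⟩ = ∫ V(x)·|u|² dx / ∫|u|² dx.
Every integrand reduces to terms xʲ·e^(−2λx) on [0, ∞); use ∫₀^∞ xʲ·e^(−2λx) dx = j!/(2λ)^(j+1).
State is unnormalized: ∫|u|² dx = 0.034610, and ∫u*·V(x)·u dx = 0.10580, so ⟨V⟩ = 0.10580 / 0.034610.
⟨V⟩ = 3.0570.

3.06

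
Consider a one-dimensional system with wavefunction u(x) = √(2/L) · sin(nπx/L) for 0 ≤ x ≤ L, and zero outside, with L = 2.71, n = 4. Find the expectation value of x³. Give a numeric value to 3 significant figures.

4.88

⟨x³⟩ = ∫ x³·|u|² dx (integrals over the domain).
With sin²θ = (1 − cos2θ)/2 on 0 ≤ x ≤ L: ∫sin²(nπx/L) dx = L/2, ∫x·sin²(nπx/L) dx = L²/4, ∫x²·sin²(nπx/L) dx = L³·(1/6 − 1/(4n²π²)); higher powers xᵏ the same way, integrating xᵏ·cos(2nπx/L) by parts.
⟨x³⟩ = 4.8811.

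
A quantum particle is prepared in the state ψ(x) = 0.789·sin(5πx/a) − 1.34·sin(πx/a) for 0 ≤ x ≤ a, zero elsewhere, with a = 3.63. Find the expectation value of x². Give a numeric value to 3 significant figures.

3.81

⟨x²⟩ = ∫ x²·|ψ|² dx / ∫|ψ|² dx (integrals over the domain).
On 0 ≤ x ≤ a (j ≠ l): ∫sin²(jπx/a) dx = a/2, ∫sin(jπx/a)·sin(lπx/a) dx = 0; diagonal moments ∫x·sin²(jπx/a) dx = a²/4, ∫x²·sin²(jπx/a) dx = a³·(1/6 − 1/(4j²π²)); cross terms ∫x·sin(jπx/a)·sin(lπx/a) dx = 0 for j + l even and −4jla²/(π²(j² − l²)²) for j + l odd, ∫x²·sin(jπx/a)·sin(lπx/a) dx = (−1)^(j+l)·4jla³/(π²(j² − l²)²); higher powers the same way via product-to-sum and parts.
State is unnormalized: ∫|ψ|² dx = 4.3889, and ∫ψ*·x²·ψ dx = 16.716, so ⟨x²⟩ = 16.716 / 4.3889.
⟨x²⟩ = 3.8087.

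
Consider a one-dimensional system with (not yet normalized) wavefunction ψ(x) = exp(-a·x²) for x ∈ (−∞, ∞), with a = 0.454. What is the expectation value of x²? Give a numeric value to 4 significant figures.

0.5507

⟨x²⟩ = ∫ x²·|ψ|² dx / ∫|ψ|² dx (integrals over the domain).
Gaussian moments: ∫x^(2j)·e^(−2ax²) dx = (2j−1)!!/(4a)^j · √(π/(2a)), odd powers integrate to 0; here √(π/(2a)) = 1.8601.
State is unnormalized: ∫|ψ|² dx = 1.8601, and ∫ψ*·x²·ψ dx = 1.0243, so ⟨x²⟩ = 1.0243 / 1.8601.
⟨x²⟩ = 0.55066.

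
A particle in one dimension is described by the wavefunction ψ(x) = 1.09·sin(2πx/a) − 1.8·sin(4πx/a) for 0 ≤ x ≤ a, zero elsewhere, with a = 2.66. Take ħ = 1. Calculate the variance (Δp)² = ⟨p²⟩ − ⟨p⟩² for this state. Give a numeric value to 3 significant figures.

17.8

Compute ⟨p⟩ and ⟨p²⟩ separately; (Δp)² = ⟨p²⟩ − ⟨p⟩².
d²/dx² sin(jπx/a) = −(jπ/a)²·sin(jπx/a); on 0 ≤ x ≤ a, ∫sin²(jπx/a) dx = a/2 and ∫sin(jπx/a)·sin(lπx/a) dx = 0 for j ≠ l, so only diagonal terms survive in ∫|ψ|² and ∫ψ·ψ″; ∫ψ·ψ′ dx = [ψ²/2] between the walls = 0.
Normalization: ∫|ψ|² dx = 5.8894.
⟨p⟩ = 0.0000 and ⟨p²⟩ = 17.827.
(Δp)² = 17.827 − (0.0000)² = 17.827.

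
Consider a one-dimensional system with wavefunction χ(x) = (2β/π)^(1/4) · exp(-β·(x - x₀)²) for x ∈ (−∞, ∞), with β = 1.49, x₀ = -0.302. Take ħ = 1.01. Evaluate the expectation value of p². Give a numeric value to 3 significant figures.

p² χ = −ħ² d²χ/dx²; ⟨p²⟩ = −ħ² ∫ χ*·χ'' dx.
Gaussian moments (u = x − x₀): ∫u^(2j)·e^(−2βu²) du = (2j−1)!!/(4β)^j · √(π/(2β)), odd powers integrate to 0; here √(π/(2β)) = 1.0268. Derivatives: d/dx e^(−βu²) = −2βu·e^(−βu²), d²/dx² e^(−βu²) = (4β²u² − 2β)·e^(−βu²).
⟨p²⟩ = 1.5199.

1.52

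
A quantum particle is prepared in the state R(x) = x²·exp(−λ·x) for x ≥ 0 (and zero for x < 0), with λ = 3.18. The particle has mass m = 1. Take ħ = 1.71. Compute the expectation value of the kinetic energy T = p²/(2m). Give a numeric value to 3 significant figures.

4.93

T = −(ħ²/2m) d²/dx², so ⟨T⟩ = −(ħ²/2m) ∫ R*·R'' dx / ∫|R|² dx; with m = 1.
Differentiate x²·exp(−λ·x) with the product rule; every integrand then reduces to terms xʲ·e^(−2λx) on [0, ∞), with ∫₀^∞ xʲ·e^(−2λx) dx = j!/(2λ)^(j+1).
State is unnormalized: ∫|R|² dx = 0.0023064, and ∫R*·(−ħ²/2m · R'') dx = 0.011366, so ⟨T⟩ = 0.011366 / 0.0023064.
⟨T⟩ = 4.9283.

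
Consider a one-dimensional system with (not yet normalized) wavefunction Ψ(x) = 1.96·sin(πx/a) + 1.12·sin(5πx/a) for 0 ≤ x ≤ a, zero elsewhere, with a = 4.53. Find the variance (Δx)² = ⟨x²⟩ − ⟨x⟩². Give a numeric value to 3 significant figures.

1.04

Compute ⟨x⟩ and ⟨x²⟩ separately, then (Δx)² = ⟨x²⟩ − ⟨x⟩².
On 0 ≤ x ≤ a (j ≠ l): ∫sin²(jπx/a) dx = a/2, ∫sin(jπx/a)·sin(lπx/a) dx = 0; diagonal moments ∫x·sin²(jπx/a) dx = a²/4, ∫x²·sin²(jπx/a) dx = a³·(1/6 − 1/(4j²π²)); cross terms ∫x·sin(jπx/a)·sin(lπx/a) dx = 0 for j + l even and −4jla²/(π²(j² − l²)²) for j + l odd, ∫x²·sin(jπx/a)·sin(lπx/a) dx = (−1)^(j+l)·4jla³/(π²(j² − l²)²); higher powers the same way via product-to-sum and parts.
Normalization: ∫|Ψ|² dx = 11.542.
⟨x⟩ = 2.2650 and ⟨x²⟩ = 6.1708.
(Δx)² = 6.1708 − (2.2650)² = 1.0405.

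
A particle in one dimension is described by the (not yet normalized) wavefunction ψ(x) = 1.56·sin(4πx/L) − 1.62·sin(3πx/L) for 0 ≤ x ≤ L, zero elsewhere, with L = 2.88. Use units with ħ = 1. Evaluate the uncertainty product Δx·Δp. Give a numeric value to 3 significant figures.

2.20

Δx = √(⟨x²⟩−⟨x⟩²), Δp = √(⟨p²⟩−⟨p⟩²).
On 0 ≤ x ≤ L (j ≠ l): ∫sin²(jπx/L) dx = L/2, ∫sin(jπx/L)·sin(lπx/L) dx = 0; diagonal moments ∫x·sin²(jπx/L) dx = L²/4, ∫x²·sin²(jπx/L) dx = L³·(1/6 − 1/(4j²π²)); cross terms ∫x·sin(jπx/L)·sin(lπx/L) dx = 0 for j + l even and −4jlL²/(π²(j² − l²)²) for j + l odd, ∫x²·sin(jπx/L)·sin(lπx/L) dx = (−1)^(j+l)·4jlL³/(π²(j² − l²)²); higher powers the same way via product-to-sum and parts. d²/dx² sin(jπx/L) = −(jπ/L)²·sin(jπx/L); on 0 ≤ x ≤ L, ∫sin²(jπx/L) dx = L/2 and ∫sin(jπx/L)·sin(lπx/L) dx = 0 for j ≠ l, so only diagonal terms survive in ∫|ψ|² and ∫ψ·ψ″; ∫ψ·ψ′ dx = [ψ²/2] between the walls = 0.
Normalization: ∫|ψ|² dx = 7.2835.
⟨x⟩ = 2.0113, ⟨x²⟩ = 4.3733 ⇒ Δx = 0.57268.
⟨p⟩ = 0.0000, ⟨p²⟩ = 14.717 ⇒ Δp = 3.8362.
Δx·Δp = 2.1969.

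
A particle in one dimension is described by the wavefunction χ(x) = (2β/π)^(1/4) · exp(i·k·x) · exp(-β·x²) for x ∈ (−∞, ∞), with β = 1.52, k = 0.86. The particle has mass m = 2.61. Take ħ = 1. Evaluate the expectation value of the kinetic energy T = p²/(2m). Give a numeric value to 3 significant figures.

0.433

T = −(ħ²/2m) d²/dx², so ⟨T⟩ = −(ħ²/2m) ∫ χ*·χ'' dx; with m = 2.61.
Gaussian moments: ∫x^(2j)·e^(−2βx²) dx = (2j−1)!!/(4β)^j · √(π/(2β)), odd powers integrate to 0; here √(π/(2β)) = 1.0166. Derivatives: χ′ = (ik − 2βx)·χ, χ″ = ((ik − 2βx)² − 2β)·χ; the odd-in-x pieces drop out.
⟨T⟩ = 0.43287.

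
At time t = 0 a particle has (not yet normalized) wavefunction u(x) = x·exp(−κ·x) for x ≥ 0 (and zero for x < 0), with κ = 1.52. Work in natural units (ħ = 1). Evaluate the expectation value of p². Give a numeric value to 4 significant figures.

p² u = −ħ² d²u/dx²; ⟨p²⟩ = −ħ² ∫ u*·u'' dx / ∫|u|² dx.
Differentiate x·exp(−κ·x) with the product rule; every integrand then reduces to terms xʲ·e^(−2κx) on [0, ∞), with ∫₀^∞ xʲ·e^(−2κx) dx = j!/(2κ)^(j+1).
State is unnormalized: ∫|u|² dx = 0.071188, and ∫u*·(−ħ² u'') dx = 0.16447, so ⟨p²⟩ = 0.16447 / 0.071188.
⟨p²⟩ = 2.3104.

2.310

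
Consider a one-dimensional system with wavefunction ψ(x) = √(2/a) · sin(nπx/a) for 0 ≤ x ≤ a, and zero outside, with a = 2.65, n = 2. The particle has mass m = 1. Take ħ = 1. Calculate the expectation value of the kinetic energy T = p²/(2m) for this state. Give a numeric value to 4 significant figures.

T = −(ħ²/2m) d²/dx², so ⟨T⟩ = −(ħ²/2m) ∫ ψ*·ψ'' dx; with m = 1.
d/dx sin(nπx/a) = (nπ/a)·cos(nπx/a) and d²/dx² sin(nπx/a) = −(nπ/a)²·sin(nπx/a); on 0 ≤ x ≤ a, ∫sin²(nπx/a) dx = a/2 and ∫sin(nπx/a)·cos(nπx/a) dx = 0.
⟨T⟩ = 2.8109.

2.811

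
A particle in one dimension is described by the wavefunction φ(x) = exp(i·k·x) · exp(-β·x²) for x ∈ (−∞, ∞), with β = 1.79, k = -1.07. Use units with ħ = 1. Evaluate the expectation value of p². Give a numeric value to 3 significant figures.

p² φ = −ħ² d²φ/dx²; ⟨p²⟩ = −ħ² ∫ φ*·φ'' dx / ∫|φ|² dx.
Gaussian moments: ∫x^(2j)·e^(−2βx²) dx = (2j−1)!!/(4β)^j · √(π/(2β)), odd powers integrate to 0; here √(π/(2β)) = 0.93677. Derivatives: φ′ = (ik − 2βx)·φ, φ″ = ((ik − 2βx)² − 2β)·φ; the odd-in-x pieces drop out.
State is unnormalized: ∫|φ|² dx = 0.93677, and ∫φ*·(−ħ² φ'') dx = 2.7493, so ⟨p²⟩ = 2.7493 / 0.93677.
⟨p²⟩ = 2.9349.

2.93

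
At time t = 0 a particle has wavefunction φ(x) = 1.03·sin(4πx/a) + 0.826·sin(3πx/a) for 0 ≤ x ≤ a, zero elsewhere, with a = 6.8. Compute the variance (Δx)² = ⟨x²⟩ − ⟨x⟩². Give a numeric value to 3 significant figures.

1.93

Compute ⟨x⟩ and ⟨x²⟩ separately, then (Δx)² = ⟨x²⟩ − ⟨x⟩².
On 0 ≤ x ≤ a (j ≠ l): ∫sin²(jπx/a) dx = a/2, ∫sin(jπx/a)·sin(lπx/a) dx = 0; diagonal moments ∫x·sin²(jπx/a) dx = a²/4, ∫x²·sin²(jπx/a) dx = a³·(1/6 − 1/(4j²π²)); cross terms ∫x·sin(jπx/a)·sin(lπx/a) dx = 0 for j + l even and −4jla²/(π²(j² − l²)²) for j + l odd, ∫x²·sin(jπx/a)·sin(lπx/a) dx = (−1)^(j+l)·4jla³/(π²(j² − l²)²); higher powers the same way via product-to-sum and parts.
Normalization: ∫|φ|² dx = 5.9268.
⟨x⟩ = 2.0824 and ⟨x²⟩ = 6.2625.
(Δx)² = 6.2625 − (2.0824)² = 1.9262.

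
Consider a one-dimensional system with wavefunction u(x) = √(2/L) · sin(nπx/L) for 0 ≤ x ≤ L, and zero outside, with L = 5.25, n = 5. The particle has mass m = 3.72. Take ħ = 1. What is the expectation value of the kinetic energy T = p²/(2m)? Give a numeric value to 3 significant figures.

T = −(ħ²/2m) d²/dx², so ⟨T⟩ = −(ħ²/2m) ∫ u*·u'' dx; with m = 3.72.
d/dx sin(nπx/L) = (nπ/L)·cos(nπx/L) and d²/dx² sin(nπx/L) = −(nπ/L)²·sin(nπx/L); on 0 ≤ x ≤ L, ∫sin²(nπx/L) dx = L/2 and ∫sin(nπx/L)·cos(nπx/L) dx = 0.
⟨T⟩ = 1.2032.

1.20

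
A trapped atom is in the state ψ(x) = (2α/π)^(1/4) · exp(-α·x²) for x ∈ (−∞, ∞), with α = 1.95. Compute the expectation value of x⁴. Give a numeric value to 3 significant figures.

0.0493

⟨x⁴⟩ = ∫ x⁴·|ψ|² dx (integrals over the domain).
Gaussian moments: ∫x^(2j)·e^(−2αx²) dx = (2j−1)!!/(4α)^j · √(π/(2α)), odd powers integrate to 0; here √(π/(2α)) = 0.89752.
⟨x⁴⟩ = 0.049310.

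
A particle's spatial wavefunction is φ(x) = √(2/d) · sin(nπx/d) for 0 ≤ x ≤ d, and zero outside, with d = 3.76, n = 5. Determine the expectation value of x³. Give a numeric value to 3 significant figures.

⟨x³⟩ = ∫ x³·|φ|² dx (integrals over the domain).
With sin²θ = (1 − cos2θ)/2 on 0 ≤ x ≤ d: ∫sin²(nπx/d) dx = d/2, ∫x·sin²(nπx/d) dx = d²/4, ∫x²·sin²(nπx/d) dx = d³·(1/6 − 1/(4n²π²)); higher powers xᵏ the same way, integrating xᵏ·cos(2nπx/d) by parts.
⟨x³⟩ = 13.128.

13.1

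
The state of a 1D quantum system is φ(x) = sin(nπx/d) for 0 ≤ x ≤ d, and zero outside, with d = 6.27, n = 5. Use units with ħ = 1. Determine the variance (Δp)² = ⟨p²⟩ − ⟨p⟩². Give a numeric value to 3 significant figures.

Compute ⟨p⟩ and ⟨p²⟩ separately; (Δp)² = ⟨p²⟩ − ⟨p⟩².
d/dx sin(nπx/d) = (nπ/d)·cos(nπx/d) and d²/dx² sin(nπx/d) = −(nπ/d)²·sin(nπx/d); on 0 ≤ x ≤ d, ∫sin²(nπx/d) dx = d/2 and ∫sin(nπx/d)·cos(nπx/d) dx = 0.
Normalization: ∫|φ|² dx = 3.1350.
⟨p⟩ = 0.0000 and ⟨p²⟩ = 6.2763.
(Δp)² = 6.2763 − (0.0000)² = 6.2763.

6.28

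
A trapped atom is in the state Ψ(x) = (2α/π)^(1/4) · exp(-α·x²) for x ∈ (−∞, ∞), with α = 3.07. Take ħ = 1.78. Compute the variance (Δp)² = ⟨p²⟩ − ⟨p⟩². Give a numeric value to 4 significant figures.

9.727

Compute ⟨p⟩ and ⟨p²⟩ separately; (Δp)² = ⟨p²⟩ − ⟨p⟩².
Gaussian moments: ∫x^(2j)·e^(−2αx²) dx = (2j−1)!!/(4α)^j · √(π/(2α)), odd powers integrate to 0; here √(π/(2α)) = 0.71530. Derivatives: d/dx e^(−αx²) = −2αx·e^(−αx²), d²/dx² e^(−αx²) = (4α²x² − 2α)·e^(−αx²).
⟨p⟩ = 0.0000 and ⟨p²⟩ = 9.7270.
(Δp)² = 9.7270 − (0.0000)² = 9.7270.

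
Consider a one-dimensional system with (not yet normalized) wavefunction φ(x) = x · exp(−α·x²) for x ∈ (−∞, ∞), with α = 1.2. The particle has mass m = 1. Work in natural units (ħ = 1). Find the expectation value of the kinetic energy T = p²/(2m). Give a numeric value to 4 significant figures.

1.800

T = −(ħ²/2m) d²/dx², so ⟨T⟩ = −(ħ²/2m) ∫ φ*·φ'' dx / ∫|φ|² dx; with m = 1.
Expand each integrand as polynomial × e^(−2αx²) and use ∫x^(2j)·e^(−2αx²) dx = (2j−1)!!/(4α)^j · √(π/(2α)), odd powers → 0; here √(π/(2α)) = 1.1441. Differentiate with the product rule, d/dx e^(−αx²) = −2αx·e^(−αx²).
State is unnormalized: ∫|φ|² dx = 0.23836, and ∫φ*·(−ħ²/2m · φ'') dx = 0.42904, so ⟨T⟩ = 0.42904 / 0.23836.
⟨T⟩ = 1.8000.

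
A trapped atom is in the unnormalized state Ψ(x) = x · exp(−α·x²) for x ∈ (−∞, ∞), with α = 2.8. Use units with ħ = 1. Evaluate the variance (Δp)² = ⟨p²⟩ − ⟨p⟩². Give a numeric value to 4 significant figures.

8.400

Compute ⟨p⟩ and ⟨p²⟩ separately; (Δp)² = ⟨p²⟩ − ⟨p⟩².
Expand each integrand as polynomial × e^(−2αx²) and use ∫x^(2j)·e^(−2αx²) dx = (2j−1)!!/(4α)^j · √(π/(2α)), odd powers → 0; here √(π/(2α)) = 0.74900. Differentiate with the product rule, d/dx e^(−αx²) = −2αx·e^(−αx²).
Normalization: ∫|Ψ|² dx = 0.066875.
⟨p⟩ = 0.0000 and ⟨p²⟩ = 8.4000.
(Δp)² = 8.4000 − (0.0000)² = 8.4000.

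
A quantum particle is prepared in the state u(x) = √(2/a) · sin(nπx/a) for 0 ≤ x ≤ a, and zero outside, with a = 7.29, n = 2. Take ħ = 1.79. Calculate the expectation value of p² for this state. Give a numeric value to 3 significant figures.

2.38

p² u = −ħ² d²u/dx²; ⟨p²⟩ = −ħ² ∫ u*·u'' dx.
d/dx sin(nπx/a) = (nπ/a)·cos(nπx/a) and d²/dx² sin(nπx/a) = −(nπ/a)²·sin(nπx/a); on 0 ≤ x ≤ a, ∫sin²(nπx/a) dx = a/2 and ∫sin(nπx/a)·cos(nπx/a) dx = 0.
⟨p²⟩ = 2.3802.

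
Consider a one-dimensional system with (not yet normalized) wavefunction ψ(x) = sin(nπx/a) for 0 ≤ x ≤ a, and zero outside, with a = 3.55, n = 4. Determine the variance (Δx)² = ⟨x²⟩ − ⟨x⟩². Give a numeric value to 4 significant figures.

1.010

Compute ⟨x⟩ and ⟨x²⟩ separately, then (Δx)² = ⟨x²⟩ − ⟨x⟩².
With sin²θ = (1 − cos2θ)/2 on 0 ≤ x ≤ a: ∫sin²(nπx/a) dx = a/2, ∫x·sin²(nπx/a) dx = a²/4, ∫x²·sin²(nπx/a) dx = a³·(1/6 − 1/(4n²π²)); higher powers xᵏ the same way, integrating xᵏ·cos(2nπx/a) by parts.
Normalization: ∫|ψ|² dx = 1.7750.
⟨x⟩ = 1.7750 and ⟨x²⟩ = 4.1609.
(Δx)² = 4.1609 − (1.7750)² = 1.0103.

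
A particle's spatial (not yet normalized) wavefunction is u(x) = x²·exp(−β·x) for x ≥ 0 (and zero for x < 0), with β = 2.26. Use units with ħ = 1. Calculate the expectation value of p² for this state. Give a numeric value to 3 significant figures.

1.70

p² u = −ħ² d²u/dx²; ⟨p²⟩ = −ħ² ∫ u*·u'' dx / ∫|u|² dx.
Differentiate x²·exp(−β·x) with the product rule; every integrand then reduces to terms xʲ·e^(−2βx) on [0, ∞), with ∫₀^∞ xʲ·e^(−2βx) dx = j!/(2β)^(j+1).
State is unnormalized: ∫|u|² dx = 0.012721, and ∫u*·(−ħ² u'') dx = 0.021658, so ⟨p²⟩ = 0.021658 / 0.012721.
⟨p²⟩ = 1.7025.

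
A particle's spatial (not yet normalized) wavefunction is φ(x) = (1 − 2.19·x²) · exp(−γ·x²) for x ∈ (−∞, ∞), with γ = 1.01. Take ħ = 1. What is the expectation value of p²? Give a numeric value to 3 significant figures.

p² φ = −ħ² d²φ/dx²; ⟨p²⟩ = −ħ² ∫ φ*·φ'' dx / ∫|φ|² dx.
Expand each integrand as polynomial × e^(−2γx²) and use ∫x^(2j)·e^(−2γx²) dx = (2j−1)!!/(4γ)^j · √(π/(2γ)), odd powers → 0; here √(π/(2γ)) = 1.2471. Differentiate with the product rule, d/dx e^(−γx²) = −2γx·e^(−γx²).
State is unnormalized: ∫|φ|² dx = 0.99442, and ∫φ*·(−ħ² φ'') dx = 5.2160, so ⟨p²⟩ = 5.2160 / 0.99442.
⟨p²⟩ = 5.2453.

5.25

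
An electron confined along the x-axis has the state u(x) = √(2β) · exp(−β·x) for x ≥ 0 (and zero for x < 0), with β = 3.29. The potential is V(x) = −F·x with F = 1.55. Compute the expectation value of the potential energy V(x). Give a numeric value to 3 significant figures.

⟨V⟩ = ∫ V(x)·|u|² dx.
Every integrand reduces to terms xʲ·e^(−2βx) on [0, ∞); use ∫₀^∞ xʲ·e^(−2βx) dx = j!/(2β)^(j+1).
⟨V⟩ = -0.23556.

-0.236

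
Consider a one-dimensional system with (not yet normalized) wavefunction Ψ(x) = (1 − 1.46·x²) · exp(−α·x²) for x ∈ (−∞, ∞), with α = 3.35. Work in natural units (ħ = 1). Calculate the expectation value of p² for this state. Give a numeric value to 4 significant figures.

p² Ψ = −ħ² d²Ψ/dx²; ⟨p²⟩ = −ħ² ∫ Ψ*·Ψ'' dx / ∫|Ψ|² dx.
Expand each integrand as polynomial × e^(−2αx²) and use ∫x^(2j)·e^(−2αx²) dx = (2j−1)!!/(4α)^j · √(π/(2α)), odd powers → 0; here √(π/(2α)) = 0.68476. Differentiate with the product rule, d/dx e^(−αx²) = −2αx·e^(−αx²).
State is unnormalized: ∫|Ψ|² dx = 0.55993, and ∫Ψ*·(−ħ² Ψ'') dx = 2.9844, so ⟨p²⟩ = 2.9844 / 0.55993.
⟨p²⟩ = 5.3300.

5.330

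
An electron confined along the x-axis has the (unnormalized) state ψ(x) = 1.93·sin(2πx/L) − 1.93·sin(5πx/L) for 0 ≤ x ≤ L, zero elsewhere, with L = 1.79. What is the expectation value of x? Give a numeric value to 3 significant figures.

⟨x⟩ = ∫ x·|ψ|² dx / ∫|ψ|² dx (integrals over the domain).
On 0 ≤ x ≤ L (j ≠ l): ∫sin²(jπx/L) dx = L/2, ∫sin(jπx/L)·sin(lπx/L) dx = 0; diagonal moments ∫x·sin²(jπx/L) dx = L²/4, ∫x²·sin²(jπx/L) dx = L³·(1/6 − 1/(4j²π²)); cross terms ∫x·sin(jπx/L)·sin(lπx/L) dx = 0 for j + l even and −4jlL²/(π²(j² − l²)²) for j + l odd, ∫x²·sin(jπx/L)·sin(lπx/L) dx = (−1)^(j+l)·4jlL³/(π²(j² − l²)²); higher powers the same way via product-to-sum and parts.
State is unnormalized: ∫|ψ|² dx = 6.6676, and ∫ψ*·x·ψ dx = 6.1868, so ⟨x⟩ = 6.1868 / 6.6676.
⟨x⟩ = 0.92790.

0.928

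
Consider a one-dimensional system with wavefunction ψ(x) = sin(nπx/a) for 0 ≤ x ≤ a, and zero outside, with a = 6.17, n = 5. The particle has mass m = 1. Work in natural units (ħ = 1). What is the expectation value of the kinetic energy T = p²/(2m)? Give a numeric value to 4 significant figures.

3.241

T = −(ħ²/2m) d²/dx², so ⟨T⟩ = −(ħ²/2m) ∫ ψ*·ψ'' dx / ∫|ψ|² dx; with m = 1.
d/dx sin(nπx/a) = (nπ/a)·cos(nπx/a) and d²/dx² sin(nπx/a) = −(nπ/a)²·sin(nπx/a); on 0 ≤ x ≤ a, ∫sin²(nπx/a) dx = a/2 and ∫sin(nπx/a)·cos(nπx/a) dx = 0.
State is unnormalized: ∫|ψ|² dx = 3.0850, and ∫ψ*·(−ħ²/2m · ψ'') dx = 9.9976, so ⟨T⟩ = 9.9976 / 3.0850.
⟨T⟩ = 3.2407.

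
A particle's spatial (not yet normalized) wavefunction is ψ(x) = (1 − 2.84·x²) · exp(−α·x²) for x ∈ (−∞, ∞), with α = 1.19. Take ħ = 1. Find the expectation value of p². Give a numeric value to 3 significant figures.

6.37

p² ψ = −ħ² d²ψ/dx²; ⟨p²⟩ = −ħ² ∫ ψ*·ψ'' dx / ∫|ψ|² dx.
Expand each integrand as polynomial × e^(−2αx²) and use ∫x^(2j)·e^(−2αx²) dx = (2j−1)!!/(4α)^j · √(π/(2α)), odd powers → 0; here √(π/(2α)) = 1.1489. Differentiate with the product rule, d/dx e^(−αx²) = −2αx·e^(−αx²).
State is unnormalized: ∫|ψ|² dx = 1.0049, and ∫ψ*·(−ħ² ψ'') dx = 6.4055, so ⟨p²⟩ = 6.4055 / 1.0049.
⟨p²⟩ = 6.3743.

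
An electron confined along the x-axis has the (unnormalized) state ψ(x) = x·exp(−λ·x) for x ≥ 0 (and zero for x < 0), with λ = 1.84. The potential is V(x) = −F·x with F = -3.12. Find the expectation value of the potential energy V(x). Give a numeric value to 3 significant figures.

⟨V⟩ = ∫ V(x)·|ψ|² dx / ∫|ψ|² dx.
Every integrand reduces to terms xʲ·e^(−2λx) on [0, ∞); use ∫₀^∞ xʲ·e^(−2λx) dx = j!/(2λ)^(j+1).
State is unnormalized: ∫|ψ|² dx = 0.040132, and ∫ψ*·V(x)·ψ dx = 0.10207, so ⟨V⟩ = 0.10207 / 0.040132.
⟨V⟩ = 2.5435.

2.54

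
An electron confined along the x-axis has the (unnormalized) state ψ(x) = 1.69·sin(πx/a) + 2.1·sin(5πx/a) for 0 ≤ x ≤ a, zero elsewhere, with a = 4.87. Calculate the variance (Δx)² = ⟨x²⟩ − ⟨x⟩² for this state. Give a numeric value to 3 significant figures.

Compute ⟨x⟩ and ⟨x²⟩ separately, then (Δx)² = ⟨x²⟩ − ⟨x⟩².
On 0 ≤ x ≤ a (j ≠ l): ∫sin²(jπx/a) dx = a/2, ∫sin(jπx/a)·sin(lπx/a) dx = 0; diagonal moments ∫x·sin²(jπx/a) dx = a²/4, ∫x²·sin²(jπx/a) dx = a³·(1/6 − 1/(4j²π²)); cross terms ∫x·sin(jπx/a)·sin(lπx/a) dx = 0 for j + l even and −4jla²/(π²(j² − l²)²) for j + l odd, ∫x²·sin(jπx/a)·sin(lπx/a) dx = (−1)^(j+l)·4jla³/(π²(j² − l²)²); higher powers the same way via product-to-sum and parts.
Normalization: ∫|ψ|² dx = 17.693.
⟨x⟩ = 2.4350 and ⟨x²⟩ = 7.5672.
(Δx)² = 7.5672 − (2.4350)² = 1.6380.

1.64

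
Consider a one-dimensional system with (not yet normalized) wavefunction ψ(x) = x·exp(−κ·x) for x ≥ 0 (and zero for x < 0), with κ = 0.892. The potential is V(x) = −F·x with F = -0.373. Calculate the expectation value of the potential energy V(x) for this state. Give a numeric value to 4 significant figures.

⟨V⟩ = ∫ V(x)·|ψ|² dx / ∫|ψ|² dx.
Every integrand reduces to terms xʲ·e^(−2κx) on [0, ∞); use ∫₀^∞ xʲ·e^(−2κx) dx = j!/(2κ)^(j+1).
State is unnormalized: ∫|ψ|² dx = 0.35225, and ∫ψ*·V(x)·ψ dx = 0.22094, so ⟨V⟩ = 0.22094 / 0.35225.
⟨V⟩ = 0.62724.

0.6272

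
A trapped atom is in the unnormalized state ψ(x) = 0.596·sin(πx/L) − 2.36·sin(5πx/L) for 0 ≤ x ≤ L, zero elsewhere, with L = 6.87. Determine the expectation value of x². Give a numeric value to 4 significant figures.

15.34

⟨x²⟩ = ∫ x²·|ψ|² dx / ∫|ψ|² dx (integrals over the domain).
On 0 ≤ x ≤ L (j ≠ l): ∫sin²(jπx/L) dx = L/2, ∫sin(jπx/L)·sin(lπx/L) dx = 0; diagonal moments ∫x·sin²(jπx/L) dx = L²/4, ∫x²·sin²(jπx/L) dx = L³·(1/6 − 1/(4j²π²)); cross terms ∫x·sin(jπx/L)·sin(lπx/L) dx = 0 for j + l even and −4jlL²/(π²(j² − l²)²) for j + l odd, ∫x²·sin(jπx/L)·sin(lπx/L) dx = (−1)^(j+l)·4jlL³/(π²(j² − l²)²); higher powers the same way via product-to-sum and parts.
State is unnormalized: ∫|ψ|² dx = 20.352, and ∫ψ*·x²·ψ dx = 312.22, so ⟨x²⟩ = 312.22 / 20.352.
⟨x²⟩ = 15.341.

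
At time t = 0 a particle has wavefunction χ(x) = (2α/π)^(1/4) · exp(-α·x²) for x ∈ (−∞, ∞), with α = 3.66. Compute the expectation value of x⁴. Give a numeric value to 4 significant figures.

0.01400

⟨x⁴⟩ = ∫ x⁴·|χ|² dx (integrals over the domain).
Gaussian moments: ∫x^(2j)·e^(−2αx²) dx = (2j−1)!!/(4α)^j · √(π/(2α)), odd powers integrate to 0; here √(π/(2α)) = 0.65512.
⟨x⁴⟩ = 0.013997.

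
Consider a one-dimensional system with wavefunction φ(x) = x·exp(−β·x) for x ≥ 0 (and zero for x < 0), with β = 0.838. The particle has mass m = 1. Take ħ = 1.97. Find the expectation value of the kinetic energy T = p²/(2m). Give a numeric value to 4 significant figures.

1.363

T = −(ħ²/2m) d²/dx², so ⟨T⟩ = −(ħ²/2m) ∫ φ*·φ'' dx / ∫|φ|² dx; with m = 1.
Differentiate x·exp(−β·x) with the product rule; every integrand then reduces to terms xʲ·e^(−2βx) on [0, ∞), with ∫₀^∞ xʲ·e^(−2βx) dx = j!/(2β)^(j+1).
State is unnormalized: ∫|φ|² dx = 0.42482, and ∫φ*·(−ħ²/2m · φ'') dx = 0.57889, so ⟨T⟩ = 0.57889 / 0.42482.
⟨T⟩ = 1.3627.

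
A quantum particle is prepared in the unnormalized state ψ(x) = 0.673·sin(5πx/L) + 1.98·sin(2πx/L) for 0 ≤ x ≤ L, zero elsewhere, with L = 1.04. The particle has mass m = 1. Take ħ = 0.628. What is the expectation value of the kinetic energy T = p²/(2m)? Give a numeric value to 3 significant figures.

T = −(ħ²/2m) d²/dx², so ⟨T⟩ = −(ħ²/2m) ∫ ψ*·ψ'' dx / ∫|ψ|² dx; with m = 1.
d²/dx² sin(jπx/L) = −(jπ/L)²·sin(jπx/L); on 0 ≤ x ≤ L, ∫sin²(jπx/L) dx = L/2 and ∫sin(jπx/L)·sin(lπx/L) dx = 0 for j ≠ l, so only diagonal terms survive in ∫|ψ|² and ∫ψ·ψ″; ∫ψ·ψ′ dx = [ψ²/2] between the walls = 0.
State is unnormalized: ∫|ψ|² dx = 2.2741, and ∫ψ*·(−ħ²/2m · ψ'') dx = 25.268, so ⟨T⟩ = 25.268 / 2.2741.
⟨T⟩ = 11.111.

11.1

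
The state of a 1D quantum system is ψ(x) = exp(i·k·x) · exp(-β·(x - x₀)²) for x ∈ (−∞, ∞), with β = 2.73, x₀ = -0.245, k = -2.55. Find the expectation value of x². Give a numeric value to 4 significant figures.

⟨x²⟩ = ∫ x²·|ψ|² dx / ∫|ψ|² dx (integrals over the domain).
Gaussian moments (u = x − x₀): ∫u^(2j)·e^(−2βu²) du = (2j−1)!!/(4β)^j · √(π/(2β)), odd powers integrate to 0; here √(π/(2β)) = 0.75854.
State is unnormalized: ∫|ψ|² dx = 0.75854, and ∫ψ*·x²·ψ dx = 0.11499, so ⟨x²⟩ = 0.11499 / 0.75854.
⟨x²⟩ = 0.15160.

0.1516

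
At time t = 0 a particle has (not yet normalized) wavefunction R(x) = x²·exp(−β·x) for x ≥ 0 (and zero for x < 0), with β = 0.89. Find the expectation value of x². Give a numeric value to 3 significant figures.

9.47

⟨x²⟩ = ∫ x²·|R|² dx / ∫|R|² dx (integrals over the domain).
Every integrand reduces to terms xʲ·e^(−2βx) on [0, ∞); use ∫₀^∞ xʲ·e^(−2βx) dx = j!/(2β)^(j+1).
State is unnormalized: ∫|R|² dx = 1.3431, and ∫R*·x²·R dx = 12.717, so ⟨x²⟩ = 12.717 / 1.3431.
⟨x²⟩ = 9.4685.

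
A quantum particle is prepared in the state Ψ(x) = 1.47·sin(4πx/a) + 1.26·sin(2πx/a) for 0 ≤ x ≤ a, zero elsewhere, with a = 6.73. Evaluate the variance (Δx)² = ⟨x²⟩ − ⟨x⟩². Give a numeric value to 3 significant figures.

5.46

Compute ⟨x⟩ and ⟨x²⟩ separately, then (Δx)² = ⟨x²⟩ − ⟨x⟩².
On 0 ≤ x ≤ a (j ≠ l): ∫sin²(jπx/a) dx = a/2, ∫sin(jπx/a)·sin(lπx/a) dx = 0; diagonal moments ∫x·sin²(jπx/a) dx = a²/4, ∫x²·sin²(jπx/a) dx = a³·(1/6 − 1/(4j²π²)); cross terms ∫x·sin(jπx/a)·sin(lπx/a) dx = 0 for j + l even and −4jla²/(π²(j² − l²)²) for j + l odd, ∫x²·sin(jπx/a)·sin(lπx/a) dx = (−1)^(j+l)·4jla³/(π²(j² − l²)²); higher powers the same way via product-to-sum and parts.
Normalization: ∫|Ψ|² dx = 12.614.
⟨x⟩ = 3.3650 and ⟨x²⟩ = 16.788.
(Δx)² = 16.788 − (3.3650)² = 5.4644.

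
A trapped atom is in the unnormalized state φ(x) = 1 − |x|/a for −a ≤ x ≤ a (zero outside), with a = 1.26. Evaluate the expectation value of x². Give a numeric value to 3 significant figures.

0.159

⟨x²⟩ = ∫ x²·|φ|² dx / ∫|φ|² dx (integrals over the domain).
φ is even, so ∫ over [−a, a] = 2∫₀ᵃ with φ = 1 − x/a there: ∫₀ᵃ (1 − x/a)² dx = a/3, ∫₀ᵃ x²(1 − x/a)² dx = a³/30, ∫₀ᵃ x⁴(1 − x/a)² dx = a⁵/105.
State is unnormalized: ∫|φ|² dx = 0.84000, and ∫φ*·x²·φ dx = 0.13336, so ⟨x²⟩ = 0.13336 / 0.84000.
⟨x²⟩ = 0.15876.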